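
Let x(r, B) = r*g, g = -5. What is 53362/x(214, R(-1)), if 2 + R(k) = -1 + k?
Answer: -26681/535 ≈ -49.871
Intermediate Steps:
R(k) = -3 + k (R(k) = -2 + (-1 + k) = -3 + k)
x(r, B) = -5*r (x(r, B) = r*(-5) = -5*r)
53362/x(214, R(-1)) = 53362/((-5*214)) = 53362/(-1070) = 53362*(-1/1070) = -26681/535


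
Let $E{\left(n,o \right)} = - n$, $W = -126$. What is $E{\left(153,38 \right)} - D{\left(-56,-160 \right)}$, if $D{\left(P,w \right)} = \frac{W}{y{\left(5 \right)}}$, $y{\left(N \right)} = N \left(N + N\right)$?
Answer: $- \frac{3762}{25} \approx -150.48$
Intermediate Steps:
$y{\left(N \right)} = 2 N^{2}$ ($y{\left(N \right)} = N 2 N = 2 N^{2}$)
$D{\left(P,w \right)} = - \frac{63}{25}$ ($D{\left(P,w \right)} = - \frac{126}{2 \cdot 5^{2}} = - \frac{126}{2 \cdot 25} = - \frac{126}{50} = \left(-126\right) \frac{1}{50} = - \frac{63}{25}$)
$E{\left(153,38 \right)} - D{\left(-56,-160 \right)} = \left(-1\right) 153 - - \frac{63}{25} = -153 + \frac{63}{25} = - \frac{3762}{25}$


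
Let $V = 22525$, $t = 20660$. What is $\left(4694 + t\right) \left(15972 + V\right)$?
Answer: $976052938$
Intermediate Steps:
$\left(4694 + t\right) \left(15972 + V\right) = \left(4694 + 20660\right) \left(15972 + 22525\right) = 25354 \cdot 38497 = 976052938$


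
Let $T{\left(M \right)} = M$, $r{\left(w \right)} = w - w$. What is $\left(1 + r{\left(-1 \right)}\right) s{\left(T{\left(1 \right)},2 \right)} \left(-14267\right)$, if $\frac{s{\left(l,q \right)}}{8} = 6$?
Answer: $-684816$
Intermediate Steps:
$r{\left(w \right)} = 0$
$s{\left(l,q \right)} = 48$ ($s{\left(l,q \right)} = 8 \cdot 6 = 48$)
$\left(1 + r{\left(-1 \right)}\right) s{\left(T{\left(1 \right)},2 \right)} \left(-14267\right) = \left(1 + 0\right) 48 \left(-14267\right) = 1 \cdot 48 \left(-14267\right) = 48 \left(-14267\right) = -684816$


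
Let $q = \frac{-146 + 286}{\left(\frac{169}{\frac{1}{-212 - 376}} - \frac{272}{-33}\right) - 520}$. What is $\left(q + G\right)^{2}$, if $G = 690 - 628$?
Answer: $\frac{2610125464035769}{679043569681} \approx 3843.8$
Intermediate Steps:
$G = 62$ ($G = 690 - 628 = 62$)
$q = - \frac{1155}{824041}$ ($q = \frac{140}{\left(\frac{169}{\frac{1}{-588}} - - \frac{272}{33}\right) - 520} = \frac{140}{\left(\frac{169}{- \frac{1}{588}} + \frac{272}{33}\right) - 520} = \frac{140}{\left(169 \left(-588\right) + \frac{272}{33}\right) - 520} = \frac{140}{\left(-99372 + \frac{272}{33}\right) - 520} = \frac{140}{- \frac{3279004}{33} - 520} = \frac{140}{- \frac{3296164}{33}} = 140 \left(- \frac{33}{3296164}\right) = - \frac{1155}{824041} \approx -0.0014016$)
$\left(q + G\right)^{2} = \left(- \frac{1155}{824041} + 62\right)^{2} = \left(\frac{51089387}{824041}\right)^{2} = \frac{2610125464035769}{679043569681}$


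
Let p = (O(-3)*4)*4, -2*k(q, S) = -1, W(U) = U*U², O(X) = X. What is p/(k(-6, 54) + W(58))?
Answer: -32/130075 ≈ -0.00024601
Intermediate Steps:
W(U) = U³
k(q, S) = ½ (k(q, S) = -½*(-1) = ½)
p = -48 (p = -3*4*4 = -12*4 = -48)
p/(k(-6, 54) + W(58)) = -48/(½ + 58³) = -48/(½ + 195112) = -48/390225/2 = -48*2/390225 = -32/130075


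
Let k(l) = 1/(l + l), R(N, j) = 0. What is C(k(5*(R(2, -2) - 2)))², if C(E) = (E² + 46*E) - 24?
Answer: 110649361/160000 ≈ 691.56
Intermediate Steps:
k(l) = 1/(2*l)
C(E) = -24 + E² + 46*E
C(k(5*(R(2, -2) - 2)))² = (-24 + (1/(2*((5*(0 - 2)))))² + 46*(1/(2*((5*(0 - 2))))))² = (-24 + (1/(2*((5*(-2)))))² + 46*(1/(2*((5*(-2))))))² = (-24 + ((½)/(-10))² + 46*((½)/(-10)))² = (-24 + ((½)*(-⅒))² + 46*((½)*(-⅒)))² = (-24 + (-1/20)² + 46*(-1/20))² = (-24 + 1/400 - 23/10)² = (-10519/400)² = 110649361/160000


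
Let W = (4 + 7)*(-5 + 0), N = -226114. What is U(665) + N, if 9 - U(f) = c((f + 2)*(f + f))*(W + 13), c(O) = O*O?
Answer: 33052494162095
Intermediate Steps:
c(O) = O²
W = -55 (W = 11*(-5) = -55)
U(f) = 9 + 168*f²*(2 + f)² (U(f) = 9 - ((f + 2)*(f + f))²*(-55 + 13) = 9 - ((2 + f)*(2*f))²*(-42) = 9 - (2*f*(2 + f))²*(-42) = 9 - 4*f²*(2 + f)²*(-42) = 9 - (-168)*f²*(2 + f)² = 9 + 168*f²*(2 + f)²)
U(665) + N = (9 + 168*665²*(2 + 665)²) - 226114 = (9 + 168*442225*667²) - 226114 = (9 + 168*442225*444889) - 226114 = (9 + 33052494388200) - 226114 = 33052494388209 - 226114 = 33052494162095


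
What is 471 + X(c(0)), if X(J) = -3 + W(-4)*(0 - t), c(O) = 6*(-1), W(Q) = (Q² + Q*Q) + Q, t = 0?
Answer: 468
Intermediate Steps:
W(Q) = Q + 2*Q² (W(Q) = (Q² + Q²) + Q = 2*Q² + Q = Q + 2*Q²)
c(O) = -6
X(J) = -3 (X(J) = -3 + (-4*(1 + 2*(-4)))*(0 - 1*0) = -3 + (-4*(1 - 8))*(0 + 0) = -3 - 4*(-7)*0 = -3 + 28*0 = -3 + 0 = -3)
471 + X(c(0)) = 471 - 3 = 468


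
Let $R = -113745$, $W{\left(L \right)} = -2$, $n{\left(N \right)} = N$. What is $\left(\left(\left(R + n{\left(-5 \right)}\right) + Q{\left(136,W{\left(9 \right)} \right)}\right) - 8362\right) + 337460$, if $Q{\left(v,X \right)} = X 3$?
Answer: $215342$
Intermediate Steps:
$Q{\left(v,X \right)} = 3 X$
$\left(\left(\left(R + n{\left(-5 \right)}\right) + Q{\left(136,W{\left(9 \right)} \right)}\right) - 8362\right) + 337460 = \left(\left(\left(-113745 - 5\right) + 3 \left(-2\right)\right) - 8362\right) + 337460 = \left(\left(-113750 - 6\right) - 8362\right) + 337460 = \left(-113756 - 8362\right) + 337460 = -122118 + 337460 = 215342$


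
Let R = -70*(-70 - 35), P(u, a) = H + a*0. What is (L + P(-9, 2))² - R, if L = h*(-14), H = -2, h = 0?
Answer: -7346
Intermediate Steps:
L = 0 (L = 0*(-14) = 0)
P(u, a) = -2 (P(u, a) = -2 + a*0 = -2 + 0 = -2)
R = 7350 (R = -70*(-105) = 7350)
(L + P(-9, 2))² - R = (0 - 2)² - 1*7350 = (-2)² - 7350 = 4 - 7350 = -7346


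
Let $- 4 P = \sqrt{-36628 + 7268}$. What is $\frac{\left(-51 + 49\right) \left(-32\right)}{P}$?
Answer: $\frac{64 i \sqrt{1835}}{1835} \approx 1.494 i$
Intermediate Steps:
$P = - i \sqrt{1835}$ ($P = - \frac{\sqrt{-36628 + 7268}}{4} = - \frac{\sqrt{-29360}}{4} = - \frac{4 i \sqrt{1835}}{4} = - i \sqrt{1835} \approx - 42.837 i$)
$\frac{\left(-51 + 49\right) \left(-32\right)}{P} = \frac{\left(-51 + 49\right) \left(-32\right)}{\left(-1\right) i \sqrt{1835}} = \left(-2\right) \left(-32\right) \frac{i \sqrt{1835}}{1835} = 64 \frac{i \sqrt{1835}}{1835} = \frac{64 i \sqrt{1835}}{1835}$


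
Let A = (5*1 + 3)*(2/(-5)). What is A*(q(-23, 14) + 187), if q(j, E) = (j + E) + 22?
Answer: -640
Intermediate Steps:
q(j, E) = 22 + E + j (q(j, E) = (E + j) + 22 = 22 + E + j)
A = -16/5 (A = (5 + 3)*(2*(-1/5)) = 8*(-2/5) = -16/5 ≈ -3.2000)
A*(q(-23, 14) + 187) = -16*((22 + 14 - 23) + 187)/5 = -16*(13 + 187)/5 = -16/5*200 = -640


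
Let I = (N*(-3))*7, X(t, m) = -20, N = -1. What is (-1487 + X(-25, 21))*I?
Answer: -31647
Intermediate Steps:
I = 21 (I = -1*(-3)*7 = 3*7 = 21)
(-1487 + X(-25, 21))*I = (-1487 - 20)*21 = -1507*21 = -31647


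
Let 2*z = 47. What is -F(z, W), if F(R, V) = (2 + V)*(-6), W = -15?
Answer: -78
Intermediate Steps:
z = 47/2 (z = (½)*47 = 47/2 ≈ 23.500)
F(R, V) = -12 - 6*V
-F(z, W) = -(-12 - 6*(-15)) = -(-12 + 90) = -1*78 = -78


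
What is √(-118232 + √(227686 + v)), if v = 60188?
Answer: √(-118232 + 9*√3554) ≈ 343.07*I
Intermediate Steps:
√(-118232 + √(227686 + v)) = √(-118232 + √(227686 + 60188)) = √(-118232 + √287874) = √(-118232 + 9*√3554)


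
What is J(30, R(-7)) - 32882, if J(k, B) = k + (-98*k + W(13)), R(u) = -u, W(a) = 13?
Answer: -35779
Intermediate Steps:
J(k, B) = 13 - 97*k (J(k, B) = k + (-98*k + 13) = k + (13 - 98*k) = 13 - 97*k)
J(30, R(-7)) - 32882 = (13 - 97*30) - 32882 = (13 - 2910) - 32882 = -2897 - 32882 = -35779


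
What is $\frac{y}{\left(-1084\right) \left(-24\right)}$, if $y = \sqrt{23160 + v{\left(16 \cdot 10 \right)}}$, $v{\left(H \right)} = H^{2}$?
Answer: $\frac{\sqrt{12190}}{13008} \approx 0.0084877$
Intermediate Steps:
$y = 2 \sqrt{12190}$ ($y = \sqrt{23160 + \left(16 \cdot 10\right)^{2}} = \sqrt{23160 + 160^{2}} = \sqrt{23160 + 25600} = \sqrt{48760} = 2 \sqrt{12190} \approx 220.82$)
$\frac{y}{\left(-1084\right) \left(-24\right)} = \frac{2 \sqrt{12190}}{\left(-1084\right) \left(-24\right)} = \frac{2 \sqrt{12190}}{26016} = 2 \sqrt{12190} \cdot \frac{1}{26016} = \frac{\sqrt{12190}}{13008}$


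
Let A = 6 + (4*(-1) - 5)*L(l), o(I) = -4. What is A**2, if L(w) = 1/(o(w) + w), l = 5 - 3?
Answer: 441/4 ≈ 110.25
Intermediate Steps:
l = 2
L(w) = 1/(-4 + w)
A = 21/2 (A = 6 + (4*(-1) - 5)/(-4 + 2) = 6 + (-4 - 5)/(-2) = 6 - 9*(-1/2) = 6 + 9/2 = 21/2 ≈ 10.500)
A**2 = (21/2)**2 = 441/4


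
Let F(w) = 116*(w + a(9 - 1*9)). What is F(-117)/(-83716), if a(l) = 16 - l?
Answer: 2929/20929 ≈ 0.13995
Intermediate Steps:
F(w) = 1856 + 116*w (F(w) = 116*(w + (16 - (9 - 1*9))) = 116*(w + (16 - (9 - 9))) = 116*(w + (16 - 1*0)) = 116*(w + (16 + 0)) = 116*(w + 16) = 116*(16 + w) = 1856 + 116*w)
F(-117)/(-83716) = (1856 + 116*(-117))/(-83716) = (1856 - 13572)*(-1/83716) = -11716*(-1/83716) = 2929/20929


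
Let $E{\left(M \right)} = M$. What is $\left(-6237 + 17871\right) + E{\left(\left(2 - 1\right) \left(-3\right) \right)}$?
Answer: $11631$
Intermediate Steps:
$\left(-6237 + 17871\right) + E{\left(\left(2 - 1\right) \left(-3\right) \right)} = \left(-6237 + 17871\right) + \left(2 - 1\right) \left(-3\right) = 11634 + 1 \left(-3\right) = 11634 - 3 = 11631$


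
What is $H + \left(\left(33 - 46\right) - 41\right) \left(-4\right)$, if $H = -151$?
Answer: $65$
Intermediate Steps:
$H + \left(\left(33 - 46\right) - 41\right) \left(-4\right) = -151 + \left(\left(33 - 46\right) - 41\right) \left(-4\right) = -151 + \left(-13 - 41\right) \left(-4\right) = -151 - -216 = -151 + 216 = 65$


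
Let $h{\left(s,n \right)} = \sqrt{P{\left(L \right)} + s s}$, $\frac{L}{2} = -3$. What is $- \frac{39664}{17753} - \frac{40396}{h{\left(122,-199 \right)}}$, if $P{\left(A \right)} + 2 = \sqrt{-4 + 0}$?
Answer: $- \frac{39664}{17753} - \frac{20198 \sqrt{2}}{\sqrt{7441 + i}} \approx -333.37 + 0.022251 i$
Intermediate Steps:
$L = -6$ ($L = 2 \left(-3\right) = -6$)
$P{\left(A \right)} = -2 + 2 i$ ($P{\left(A \right)} = -2 + \sqrt{-4 + 0} = -2 + \sqrt{-4} = -2 + 2 i$)
$h{\left(s,n \right)} = \sqrt{-2 + s^{2} + 2 i}$ ($h{\left(s,n \right)} = \sqrt{\left(-2 + 2 i\right) + s s} = \sqrt{\left(-2 + 2 i\right) + s^{2}} = \sqrt{-2 + s^{2} + 2 i}$)
$- \frac{39664}{17753} - \frac{40396}{h{\left(122,-199 \right)}} = - \frac{39664}{17753} - \frac{40396}{\sqrt{-2 + 122^{2} + 2 i}} = \left(-39664\right) \frac{1}{17753} - \frac{40396}{\sqrt{-2 + 14884 + 2 i}} = - \frac{39664}{17753} - \frac{40396}{\sqrt{14882 + 2 i}}$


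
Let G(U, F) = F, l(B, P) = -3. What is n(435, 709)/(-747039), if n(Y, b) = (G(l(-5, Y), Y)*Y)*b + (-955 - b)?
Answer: -134158861/747039 ≈ -179.59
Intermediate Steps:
n(Y, b) = -955 - b + b*Y² (n(Y, b) = (Y*Y)*b + (-955 - b) = Y²*b + (-955 - b) = b*Y² + (-955 - b) = -955 - b + b*Y²)
n(435, 709)/(-747039) = (-955 - 1*709 + 709*435²)/(-747039) = (-955 - 709 + 709*189225)*(-1/747039) = (-955 - 709 + 134160525)*(-1/747039) = 134158861*(-1/747039) = -134158861/747039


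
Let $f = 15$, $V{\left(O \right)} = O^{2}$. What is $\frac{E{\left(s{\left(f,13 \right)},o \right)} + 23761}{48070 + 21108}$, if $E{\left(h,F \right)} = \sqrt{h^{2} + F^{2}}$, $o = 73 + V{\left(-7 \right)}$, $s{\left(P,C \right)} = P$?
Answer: $\frac{23761}{69178} + \frac{\sqrt{15109}}{69178} \approx 0.34525$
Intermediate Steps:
$o = 122$ ($o = 73 + \left(-7\right)^{2} = 73 + 49 = 122$)
$E{\left(h,F \right)} = \sqrt{F^{2} + h^{2}}$
$\frac{E{\left(s{\left(f,13 \right)},o \right)} + 23761}{48070 + 21108} = \frac{\sqrt{122^{2} + 15^{2}} + 23761}{48070 + 21108} = \frac{\sqrt{14884 + 225} + 23761}{69178} = \left(\sqrt{15109} + 23761\right) \frac{1}{69178} = \left(23761 + \sqrt{15109}\right) \frac{1}{69178} = \frac{23761}{69178} + \frac{\sqrt{15109}}{69178}$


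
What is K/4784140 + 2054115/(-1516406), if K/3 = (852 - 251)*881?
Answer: -3709224620121/3627349300420 ≈ -1.0226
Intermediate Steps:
K = 1588443 (K = 3*((852 - 251)*881) = 3*(601*881) = 3*529481 = 1588443)
K/4784140 + 2054115/(-1516406) = 1588443/4784140 + 2054115/(-1516406) = 1588443*(1/4784140) + 2054115*(-1/1516406) = 1588443/4784140 - 2054115/1516406 = -3709224620121/3627349300420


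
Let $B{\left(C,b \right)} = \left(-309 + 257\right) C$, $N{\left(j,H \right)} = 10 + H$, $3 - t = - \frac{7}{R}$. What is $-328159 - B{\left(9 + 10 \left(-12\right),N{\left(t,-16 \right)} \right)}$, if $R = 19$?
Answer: $-333931$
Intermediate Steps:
$t = \frac{64}{19}$ ($t = 3 - - \frac{7}{19} = 3 + \frac{7}{19} = \frac{64}{19} \approx 3.3684$)
$B{\left(C,b \right)} = - 52 C$
$-328159 - B{\left(9 + 10 \left(-12\right),N{\left(t,-16 \right)} \right)} = -328159 - - 52 \left(9 + 10 \left(-12\right)\right) = -328159 - - 52 \left(9 - 120\right) = -328159 - \left(-52\right) \left(-111\right) = -328159 - 5772 = -333931$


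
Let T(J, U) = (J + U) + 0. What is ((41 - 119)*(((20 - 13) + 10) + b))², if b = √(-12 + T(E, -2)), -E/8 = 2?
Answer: 1575756 + 206856*I*√30 ≈ 1.5758e+6 + 1.133e+6*I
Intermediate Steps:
E = -16 (E = -8*2 = -16)
T(J, U) = J + U
b = I*√30 (b = √(-12 + (-16 - 2)) = √(-12 - 18) = √(-30) = I*√30 ≈ 5.4772*I)
((41 - 119)*(((20 - 13) + 10) + b))² = ((41 - 119)*(((20 - 13) + 10) + I*√30))² = (-78*((7 + 10) + I*√30))² = (-78*(17 + I*√30))² = (-1326 - 78*I*√30)²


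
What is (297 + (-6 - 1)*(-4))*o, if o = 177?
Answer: 57525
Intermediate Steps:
(297 + (-6 - 1)*(-4))*o = (297 + (-6 - 1)*(-4))*177 = (297 - 7*(-4))*177 = (297 + 28)*177 = 325*177 = 57525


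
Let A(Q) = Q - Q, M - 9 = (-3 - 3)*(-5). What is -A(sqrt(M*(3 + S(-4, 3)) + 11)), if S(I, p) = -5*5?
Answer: 0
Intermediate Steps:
S(I, p) = -25
M = 39 (M = 9 + (-3 - 3)*(-5) = 9 - 6*(-5) = 9 + 30 = 39)
A(Q) = 0
-A(sqrt(M*(3 + S(-4, 3)) + 11)) = -1*0 = 0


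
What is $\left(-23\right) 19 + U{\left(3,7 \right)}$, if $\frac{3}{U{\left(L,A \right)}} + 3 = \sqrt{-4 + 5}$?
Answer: $- \frac{877}{2} \approx -438.5$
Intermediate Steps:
$U{\left(L,A \right)} = - \frac{3}{2}$ ($U{\left(L,A \right)} = \frac{3}{-3 + \sqrt{-4 + 5}} = \frac{3}{-3 + \sqrt{1}} = \frac{3}{-3 + 1} = \frac{3}{-2} = 3 \left(- \frac{1}{2}\right) = - \frac{3}{2}$)
$\left(-23\right) 19 + U{\left(3,7 \right)} = \left(-23\right) 19 - \frac{3}{2} = -437 - \frac{3}{2} = - \frac{877}{2}$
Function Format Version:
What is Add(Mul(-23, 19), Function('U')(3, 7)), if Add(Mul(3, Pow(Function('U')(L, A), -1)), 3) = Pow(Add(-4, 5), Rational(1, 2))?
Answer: Rational(-877, 2) ≈ -438.50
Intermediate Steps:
Function('U')(L, A) = Rational(-3, 2) (Function('U')(L, A) = Mul(3, Pow(Add(-3, Pow(Add(-4, 5), Rational(1, 2))), -1)) = Mul(3, Pow(Add(-3, Pow(1, Rational(1, 2))), -1)) = Mul(3, Pow(Add(-3, 1), -1)) = Mul(3, Pow(-2, -1)) = Mul(3, Rational(-1, 2)) = Rational(-3, 2))
Add(Mul(-23, 19), Function('U')(3, 7)) = Add(Mul(-23, 19), Rational(-3, 2)) = Add(-437, Rational(-3, 2)) = Rational(-877, 2)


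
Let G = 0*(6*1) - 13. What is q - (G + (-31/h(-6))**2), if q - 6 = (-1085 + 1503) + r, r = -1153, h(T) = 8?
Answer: -46785/64 ≈ -731.02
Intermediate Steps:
G = -13 (G = 0*6 - 13 = 0 - 13 = -13)
q = -729 (q = 6 + ((-1085 + 1503) - 1153) = 6 + (418 - 1153) = 6 - 735 = -729)
q - (G + (-31/h(-6))**2) = -729 - (-13 + (-31/8)**2) = -729 - (-13 + 961/64) = -729 - 1*129/64 = -729 - 129/64 = -46785/64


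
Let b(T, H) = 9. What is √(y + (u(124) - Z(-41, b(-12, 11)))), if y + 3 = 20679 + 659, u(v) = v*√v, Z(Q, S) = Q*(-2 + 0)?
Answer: √(21253 + 248*√31) ≈ 150.45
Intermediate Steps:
Z(Q, S) = -2*Q (Z(Q, S) = Q*(-2) = -2*Q)
u(v) = v^(3/2)
y = 21335 (y = -3 + (20679 + 659) = -3 + 21338 = 21335)
√(y + (u(124) - Z(-41, b(-12, 11)))) = √(21335 + (124^(3/2) - (-2)*(-41))) = √(21335 + (248*√31 - 1*82)) = √(21335 + (248*√31 - 82)) = √(21335 + (-82 + 248*√31)) = √(21253 + 248*√31)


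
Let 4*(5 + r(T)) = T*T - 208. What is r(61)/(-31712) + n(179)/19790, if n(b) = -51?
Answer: -37797859/1255160960 ≈ -0.030114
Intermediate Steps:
r(T) = -57 + T**2/4 (r(T) = -5 + (T*T - 208)/4 = -5 + (T**2 - 208)/4 = -5 + (-208 + T**2)/4 = -5 + (-52 + T**2/4) = -57 + T**2/4)
r(61)/(-31712) + n(179)/19790 = (-57 + (1/4)*61**2)/(-31712) - 51/19790 = (-57 + (1/4)*3721)*(-1/31712) - 51*1/19790 = (-57 + 3721/4)*(-1/31712) - 51/19790 = (3493/4)*(-1/31712) - 51/19790 = -3493/126848 - 51/19790 = -37797859/1255160960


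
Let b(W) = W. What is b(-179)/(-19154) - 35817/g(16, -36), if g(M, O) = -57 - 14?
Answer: 686051527/1359934 ≈ 504.47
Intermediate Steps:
g(M, O) = -71
b(-179)/(-19154) - 35817/g(16, -36) = -179/(-19154) - 35817/(-71) = -179*(-1/19154) - 35817*(-1/71) = 179/19154 + 35817/71 = 686051527/1359934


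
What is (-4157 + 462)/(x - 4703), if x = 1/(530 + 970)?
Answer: 5542500/7054499 ≈ 0.78567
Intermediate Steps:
x = 1/1500 ≈ 0.00066667
(-4157 + 462)/(x - 4703) = (-4157 + 462)/(1/1500 - 4703) = -3695/(-7054499/1500) = -3695*(-1500/7054499) = 5542500/7054499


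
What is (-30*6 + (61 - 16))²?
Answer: 18225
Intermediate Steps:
(-30*6 + (61 - 16))² = (-180 + 45)² = (-135)² = 18225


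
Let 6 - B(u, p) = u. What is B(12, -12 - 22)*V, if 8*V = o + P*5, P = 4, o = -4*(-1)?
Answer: -18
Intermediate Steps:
B(u, p) = 6 - u
o = 4
V = 3 (V = (4 + 4*5)/8 = (4 + 20)/8 = (⅛)*24 = 3)
B(12, -12 - 22)*V = (6 - 1*12)*3 = (6 - 12)*3 = -6*3 = -18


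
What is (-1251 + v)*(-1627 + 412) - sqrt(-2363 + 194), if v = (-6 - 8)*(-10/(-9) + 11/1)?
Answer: 1725975 - 3*I*sqrt(241) ≈ 1.726e+6 - 46.573*I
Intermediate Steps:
v = -1526/9 (v = -14*(-10*(-1/9) + 11*1) = -14*(10/9 + 11) = -14*109/9 = -1526/9 ≈ -169.56)
(-1251 + v)*(-1627 + 412) - sqrt(-2363 + 194) = (-1251 - 1526/9)*(-1627 + 412) - sqrt(-2363 + 194) = -12785/9*(-1215) - sqrt(-2169) = 1725975 - 3*I*sqrt(241)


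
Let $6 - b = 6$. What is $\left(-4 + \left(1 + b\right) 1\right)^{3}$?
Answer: $-27$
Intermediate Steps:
$b = 0$ ($b = 6 - 6 = 0$)
$\left(-4 + \left(1 + b\right) 1\right)^{3} = \left(-4 + \left(1 + 0\right) 1\right)^{3} = \left(-4 + 1 \cdot 1\right)^{3} = \left(-4 + 1\right)^{3} = \left(-3\right)^{3} = -27$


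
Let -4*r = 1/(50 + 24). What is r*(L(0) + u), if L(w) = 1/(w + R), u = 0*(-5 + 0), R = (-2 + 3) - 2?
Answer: 1/296 ≈ 0.0033784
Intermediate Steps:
R = -1 (R = 1 - 2 = -1)
r = -1/296 (r = -1/(4*(50 + 24)) = -1/4/74 = -1/4*1/74 = -1/296 ≈ -0.0033784)
u = 0 (u = 0*(-5) = 0)
L(w) = 1/(-1 + w) (L(w) = 1/(w - 1) = 1/(-1 + w))
r*(L(0) + u) = -(1/(-1 + 0) + 0)/296 = -(1/(-1) + 0)/296 = -(-1 + 0)/296 = -1/296*(-1) = 1/296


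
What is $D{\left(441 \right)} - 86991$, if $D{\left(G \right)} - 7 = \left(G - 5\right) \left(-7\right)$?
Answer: $-90036$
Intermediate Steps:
$D{\left(G \right)} = 42 - 7 G$ ($D{\left(G \right)} = 7 + \left(G - 5\right) \left(-7\right) = 7 + \left(-5 + G\right) \left(-7\right) = 7 - \left(-35 + 7 G\right) = 42 - 7 G$)
$D{\left(441 \right)} - 86991 = \left(42 - 3087\right) - 86991 = -3045 - 86991 = -90036$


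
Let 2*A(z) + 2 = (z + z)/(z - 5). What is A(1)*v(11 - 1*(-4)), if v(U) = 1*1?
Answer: -5/4 ≈ -1.2500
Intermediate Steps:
A(z) = -1 + z/(-5 + z) (A(z) = -1 + ((z + z)/(z - 5))/2 = -1 + ((2*z)/(-5 + z))/2 = -1 + (2*z/(-5 + z))/2 = -1 + z/(-5 + z))
v(U) = 1
A(1)*v(11 - 1*(-4)) = (5/(-5 + 1))*1 = (5/(-4))*1 = (5*(-1/4))*1 = -5/4*1 = -5/4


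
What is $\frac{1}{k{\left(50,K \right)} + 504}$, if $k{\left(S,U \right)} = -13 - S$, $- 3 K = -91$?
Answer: $\frac{1}{441} \approx 0.0022676$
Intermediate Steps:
$K = \frac{91}{3}$ ($K = \left(- \frac{1}{3}\right) \left(-91\right) = \frac{91}{3} \approx 30.333$)
$\frac{1}{k{\left(50,K \right)} + 504} = \frac{1}{\left(-13 - 50\right) + 504} = \frac{1}{-63 + 504} = \frac{1}{441}$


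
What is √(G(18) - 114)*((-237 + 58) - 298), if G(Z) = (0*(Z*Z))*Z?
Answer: -477*I*√114 ≈ -5093.0*I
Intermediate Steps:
G(Z) = 0 (G(Z) = (0*Z²)*Z = 0*Z = 0)
√(G(18) - 114)*((-237 + 58) - 298) = √(0 - 114)*((-237 + 58) - 298) = √(-114)*(-179 - 298) = (I*√114)*(-477) = -477*I*√114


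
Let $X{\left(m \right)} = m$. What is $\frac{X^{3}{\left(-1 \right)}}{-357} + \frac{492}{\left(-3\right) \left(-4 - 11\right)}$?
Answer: $\frac{6507}{595} \approx 10.936$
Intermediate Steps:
$\frac{X^{3}{\left(-1 \right)}}{-357} + \frac{492}{\left(-3\right) \left(-4 - 11\right)} = \frac{\left(-1\right)^{3}}{-357} + \frac{492}{\left(-3\right) \left(-4 - 11\right)} = \left(-1\right) \left(- \frac{1}{357}\right) + \frac{492}{\left(-3\right) \left(-15\right)} = \frac{1}{357} + \frac{492}{45} = \frac{1}{357} + 492 \cdot \frac{1}{45} = \frac{1}{357} + \frac{164}{15} = \frac{6507}{595}$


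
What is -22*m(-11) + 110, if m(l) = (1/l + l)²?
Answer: -28558/11 ≈ -2596.2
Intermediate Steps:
m(l) = (l + 1/l)² (m(l) = (1/l + l)² = (l + 1/l)²)
-22*m(-11) + 110 = -22*(1 + (-11)²)²/(-11)² + 110 = -2*(1 + 121)²/11 + 110 = -2*122²/11 + 110 = -2*14884/11 + 110 = -22*14884/121 + 110 = -29768/11 + 110 = -28558/11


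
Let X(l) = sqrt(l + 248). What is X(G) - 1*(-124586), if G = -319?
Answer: 124586 + I*sqrt(71) ≈ 1.2459e+5 + 8.4261*I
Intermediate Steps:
X(l) = sqrt(248 + l)
X(G) - 1*(-124586) = sqrt(248 - 319) - 1*(-124586) = sqrt(-71) + 124586 = I*sqrt(71) + 124586 = 124586 + I*sqrt(71)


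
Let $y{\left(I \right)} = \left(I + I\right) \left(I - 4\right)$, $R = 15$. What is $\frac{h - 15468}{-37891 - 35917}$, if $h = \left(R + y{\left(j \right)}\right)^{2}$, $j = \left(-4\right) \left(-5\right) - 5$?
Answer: $- \frac{103557}{73808} \approx -1.4031$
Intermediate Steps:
$j = 15$ ($j = 20 - 5 = 15$)
$y{\left(I \right)} = 2 I \left(-4 + I\right)$
$h = 119025$ ($h = \left(15 + 2 \cdot 15 \left(-4 + 15\right)\right)^{2} = \left(15 + 2 \cdot 15 \cdot 11\right)^{2} = \left(15 + 330\right)^{2} = 345^{2} = 119025$)
$\frac{h - 15468}{-37891 - 35917} = \frac{119025 - 15468}{-37891 - 35917} = \frac{103557}{-73808} = 103557 \left(- \frac{1}{73808}\right) = - \frac{103557}{73808}$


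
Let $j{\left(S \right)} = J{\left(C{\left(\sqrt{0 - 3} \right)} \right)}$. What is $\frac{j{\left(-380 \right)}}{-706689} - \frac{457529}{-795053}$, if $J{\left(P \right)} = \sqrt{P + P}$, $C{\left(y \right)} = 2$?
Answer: $\frac{323329121375}{561855209517} \approx 0.57547$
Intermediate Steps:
$J{\left(P \right)} = \sqrt{2} \sqrt{P}$ ($J{\left(P \right)} = \sqrt{2 P} = \sqrt{2} \sqrt{P}$)
$j{\left(S \right)} = 2$ ($j{\left(S \right)} = \sqrt{2} \sqrt{2} = 2$)
$\frac{j{\left(-380 \right)}}{-706689} - \frac{457529}{-795053} = \frac{2}{-706689} - \frac{457529}{-795053} = 2 \left(- \frac{1}{706689}\right) - - \frac{457529}{795053} = - \frac{2}{706689} + \frac{457529}{795053} = \frac{323329121375}{561855209517}$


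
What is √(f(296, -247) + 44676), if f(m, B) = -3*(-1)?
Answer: √44679 ≈ 211.37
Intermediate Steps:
f(m, B) = 3
√(f(296, -247) + 44676) = √(3 + 44676) = √44679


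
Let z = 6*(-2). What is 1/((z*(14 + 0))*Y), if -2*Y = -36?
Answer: -1/3024 ≈ -0.00033069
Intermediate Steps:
Y = 18 (Y = -1/2*(-36) = 18)
z = -12
1/((z*(14 + 0))*Y) = 1/(-12*(14 + 0)*18) = 1/(-12*14*18) = 1/(-168*18) = 1/(-3024) = -1/3024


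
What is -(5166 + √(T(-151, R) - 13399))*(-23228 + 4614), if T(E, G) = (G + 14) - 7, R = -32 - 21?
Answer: 96159924 + 18614*I*√13445 ≈ 9.616e+7 + 2.1583e+6*I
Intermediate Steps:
R = -53
T(E, G) = 7 + G (T(E, G) = (14 + G) - 7 = 7 + G)
-(5166 + √(T(-151, R) - 13399))*(-23228 + 4614) = -(5166 + √((7 - 53) - 13399))*(-23228 + 4614) = -(5166 + √(-46 - 13399))*(-18614) = -(5166 + √(-13445))*(-18614) = -(5166 + I*√13445)*(-18614) = -(-96159924 - 18614*I*√13445) = 96159924 + 18614*I*√13445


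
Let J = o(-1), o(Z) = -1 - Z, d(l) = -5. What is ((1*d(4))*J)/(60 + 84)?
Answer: 0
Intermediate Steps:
J = 0 (J = -1 - 1*(-1) = -1 + 1 = 0)
((1*d(4))*J)/(60 + 84) = ((1*(-5))*0)/(60 + 84) = -5*0/144 = 0*(1/144) = 0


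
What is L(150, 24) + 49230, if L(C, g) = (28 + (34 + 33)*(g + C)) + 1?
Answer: 60917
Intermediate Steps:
L(C, g) = 29 + 67*C + 67*g (L(C, g) = (28 + 67*(C + g)) + 1 = (28 + (67*C + 67*g)) + 1 = (28 + 67*C + 67*g) + 1 = 29 + 67*C + 67*g)
L(150, 24) + 49230 = (29 + 67*150 + 67*24) + 49230 = (29 + 10050 + 1608) + 49230 = 11687 + 49230 = 60917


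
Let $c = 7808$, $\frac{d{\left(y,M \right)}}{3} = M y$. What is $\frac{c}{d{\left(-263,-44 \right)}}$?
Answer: $\frac{1952}{8679} \approx 0.22491$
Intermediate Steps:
$d{\left(y,M \right)} = 3 M y$
$\frac{c}{d{\left(-263,-44 \right)}} = \frac{7808}{3 \left(-44\right) \left(-263\right)} = \frac{7808}{34716} = 7808 \cdot \frac{1}{34716} = \frac{1952}{8679}$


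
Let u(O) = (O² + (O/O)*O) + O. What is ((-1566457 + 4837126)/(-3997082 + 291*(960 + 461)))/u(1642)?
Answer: -1090223/3224554522936 ≈ -3.3810e-7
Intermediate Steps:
u(O) = O² + 2*O (u(O) = (O² + 1*O) + O = (O² + O) + O = (O + O²) + O = O² + 2*O)
((-1566457 + 4837126)/(-3997082 + 291*(960 + 461)))/u(1642) = ((-1566457 + 4837126)/(-3997082 + 291*(960 + 461)))/((1642*(2 + 1642))) = (3270669/(-3997082 + 291*1421))/((1642*1644)) = (3270669/(-3997082 + 413511))/2699448 = (3270669/(-3583571))*(1/2699448) = (3270669*(-1/3583571))*(1/2699448) = -3270669/3583571*1/2699448 = -1090223/3224554522936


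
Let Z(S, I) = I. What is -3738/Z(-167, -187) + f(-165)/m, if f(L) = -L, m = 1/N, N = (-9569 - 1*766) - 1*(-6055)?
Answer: -132055662/187 ≈ -7.0618e+5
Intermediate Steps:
N = -4280 (N = (-9569 - 766) + 6055 = -10335 + 6055 = -4280)
m = -1/4280 (m = 1/(-4280) = -1/4280 ≈ -0.00023364)
-3738/Z(-167, -187) + f(-165)/m = -3738/(-187) + (-1*(-165))/(-1/4280) = -3738*(-1/187) + 165*(-4280) = 3738/187 - 706200 = -132055662/187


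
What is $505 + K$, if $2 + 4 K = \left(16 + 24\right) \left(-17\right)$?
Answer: $\frac{669}{2} \approx 334.5$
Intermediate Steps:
$K = - \frac{341}{2}$ ($K = - \frac{1}{2} + \frac{\left(16 + 24\right) \left(-17\right)}{4} = - \frac{1}{2} + \frac{40 \left(-17\right)}{4} = - \frac{1}{2} + \frac{1}{4} \left(-680\right) = - \frac{1}{2} - 170 = - \frac{341}{2} \approx -170.5$)
$505 + K = 505 - \frac{341}{2} = \frac{669}{2}$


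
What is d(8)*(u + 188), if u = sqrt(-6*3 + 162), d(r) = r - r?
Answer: 0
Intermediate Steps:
d(r) = 0
u = 12 (u = sqrt(-18 + 162) = sqrt(144) = 12)
d(8)*(u + 188) = 0*(12 + 188) = 0*200 = 0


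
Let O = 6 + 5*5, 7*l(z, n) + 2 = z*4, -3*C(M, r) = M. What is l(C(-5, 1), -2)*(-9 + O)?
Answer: 44/3 ≈ 14.667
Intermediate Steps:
C(M, r) = -M/3
l(z, n) = -2/7 + 4*z/7 (l(z, n) = -2/7 + (z*4)/7 = -2/7 + (4*z)/7 = -2/7 + 4*z/7)
O = 31 (O = 6 + 25 = 31)
l(C(-5, 1), -2)*(-9 + O) = (-2/7 + 4*(-⅓*(-5))/7)*(-9 + 31) = (-2/7 + (4/7)*(5/3))*22 = (-2/7 + 20/21)*22 = (⅔)*22 = 44/3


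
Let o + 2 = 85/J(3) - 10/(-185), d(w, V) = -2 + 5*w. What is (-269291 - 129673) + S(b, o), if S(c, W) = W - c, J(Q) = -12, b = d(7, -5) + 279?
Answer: -177282553/444 ≈ -3.9929e+5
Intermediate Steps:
b = 312 (b = (-2 + 5*7) + 279 = (-2 + 35) + 279 = 33 + 279 = 312)
o = -4009/444 (o = -2 + (85/(-12) - 10/(-185)) = -2 + (85*(-1/12) - 10*(-1/185)) = -2 + (-85/12 + 2/37) = -2 - 3121/444 = -4009/444 ≈ -9.0293)
(-269291 - 129673) + S(b, o) = (-269291 - 129673) + (-4009/444 - 1*312) = -398964 + (-4009/444 - 312) = -398964 - 142537/444 = -177282553/444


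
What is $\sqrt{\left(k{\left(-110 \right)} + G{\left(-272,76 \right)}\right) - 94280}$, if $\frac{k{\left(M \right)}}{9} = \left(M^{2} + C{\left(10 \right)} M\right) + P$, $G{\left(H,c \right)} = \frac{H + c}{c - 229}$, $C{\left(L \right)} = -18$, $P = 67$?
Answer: $\frac{5 \sqrt{3437927}}{51} \approx 181.78$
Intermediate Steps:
$G{\left(H,c \right)} = \frac{H + c}{-229 + c}$
$k{\left(M \right)} = 603 - 162 M + 9 M^{2}$ ($k{\left(M \right)} = 9 \left(\left(M^{2} - 18 M\right) + 67\right) = 9 \left(67 + M^{2} - 18 M\right) = 603 - 162 M + 9 M^{2}$)
$\sqrt{\left(k{\left(-110 \right)} + G{\left(-272,76 \right)}\right) - 94280} = \sqrt{\left(\left(603 - -17820 + 9 \left(-110\right)^{2}\right) + \frac{-272 + 76}{-229 + 76}\right) - 94280} = \sqrt{\left(\left(603 + 17820 + 9 \cdot 12100\right) + \frac{1}{-153} \left(-196\right)\right) - 94280} = \sqrt{\left(\left(603 + 17820 + 108900\right) - - \frac{196}{153}\right) - 94280} = \sqrt{\left(127323 + \frac{196}{153}\right) - 94280} = \sqrt{\frac{19480615}{153} - 94280} = \sqrt{\frac{5055775}{153}} = \frac{5 \sqrt{3437927}}{51}$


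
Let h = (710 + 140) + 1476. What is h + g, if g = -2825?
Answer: -499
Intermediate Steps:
h = 2326 (h = 850 + 1476 = 2326)
h + g = 2326 - 2825 = -499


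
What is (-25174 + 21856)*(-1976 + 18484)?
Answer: -54773544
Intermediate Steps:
(-25174 + 21856)*(-1976 + 18484) = -3318*16508 = -54773544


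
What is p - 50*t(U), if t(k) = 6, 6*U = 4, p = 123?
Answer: -177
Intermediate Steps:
U = ⅔ (U = (⅙)*4 = ⅔ ≈ 0.66667)
p - 50*t(U) = 123 - 50*6 = 123 - 300 = -177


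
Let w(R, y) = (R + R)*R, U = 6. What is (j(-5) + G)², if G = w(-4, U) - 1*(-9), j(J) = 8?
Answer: 2401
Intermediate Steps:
w(R, y) = 2*R² (w(R, y) = (2*R)*R = 2*R²)
G = 41 (G = 2*(-4)² - 1*(-9) = 2*16 + 9 = 32 + 9 = 41)
(j(-5) + G)² = (8 + 41)² = 49² = 2401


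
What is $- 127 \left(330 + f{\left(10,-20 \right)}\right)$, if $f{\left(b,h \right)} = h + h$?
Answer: $-36830$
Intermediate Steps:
$f{\left(b,h \right)} = 2 h$
$- 127 \left(330 + f{\left(10,-20 \right)}\right) = - 127 \left(330 + 2 \left(-20\right)\right) = - 127 \left(330 - 40\right) = \left(-127\right) 290 = -36830$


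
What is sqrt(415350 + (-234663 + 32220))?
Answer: sqrt(212907) ≈ 461.42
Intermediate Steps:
sqrt(415350 + (-234663 + 32220)) = sqrt(415350 - 202443) = sqrt(212907)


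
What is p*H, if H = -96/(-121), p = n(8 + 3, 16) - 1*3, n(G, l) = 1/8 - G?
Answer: -1332/121 ≈ -11.008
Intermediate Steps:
n(G, l) = ⅛ - G
p = -111/8 (p = (⅛ - (8 + 3)) - 1*3 = (⅛ - 1*11) - 3 = (⅛ - 11) - 3 = -87/8 - 3 = -111/8 ≈ -13.875)
H = 96/121 (H = -96*(-1/121) = 96/121 ≈ 0.79339)
p*H = -111/8*96/121 = -1332/121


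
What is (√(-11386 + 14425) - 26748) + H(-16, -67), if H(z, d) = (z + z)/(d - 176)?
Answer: -6499732/243 + √3039 ≈ -26693.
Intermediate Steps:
H(z, d) = 2*z/(-176 + d) (H(z, d) = (2*z)/(-176 + d) = 2*z/(-176 + d))
(√(-11386 + 14425) - 26748) + H(-16, -67) = (√(-11386 + 14425) - 26748) + 2*(-16)/(-176 - 67) = (√3039 - 26748) + 2*(-16)/(-243) = (-26748 + √3039) + 2*(-16)*(-1/243) = (-26748 + √3039) + 32/243 = -6499732/243 + √3039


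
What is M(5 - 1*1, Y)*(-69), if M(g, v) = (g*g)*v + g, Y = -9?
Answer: 9660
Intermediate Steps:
M(g, v) = g + v*g² (M(g, v) = g²*v + g = v*g² + g = g + v*g²)
M(5 - 1*1, Y)*(-69) = ((5 - 1*1)*(1 + (5 - 1*1)*(-9)))*(-69) = ((5 - 1)*(1 + (5 - 1)*(-9)))*(-69) = (4*(1 + 4*(-9)))*(-69) = (4*(1 - 36))*(-69) = (4*(-35))*(-69) = -140*(-69) = 9660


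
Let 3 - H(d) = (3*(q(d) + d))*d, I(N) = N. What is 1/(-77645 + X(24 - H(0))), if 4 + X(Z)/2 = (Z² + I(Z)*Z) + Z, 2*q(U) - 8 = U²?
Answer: -1/75847 ≈ -1.3184e-5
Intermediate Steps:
q(U) = 4 + U²/2
H(d) = 3 - d*(12 + 3*d + 3*d²/2) (H(d) = 3 - 3*((4 + d²/2) + d)*d = 3 - 3*(4 + d + d²/2)*d = 3 - (12 + 3*d + 3*d²/2)*d = 3 - d*(12 + 3*d + 3*d²/2))
X(Z) = -8 + 2*Z + 4*Z² (X(Z) = -8 + 2*((Z² + Z*Z) + Z) = -8 + 2*((Z² + Z²) + Z) = -8 + 2*(2*Z² + Z) = -8 + 2*(Z + 2*Z²) = -8 + (2*Z + 4*Z²) = -8 + 2*Z + 4*Z²)
1/(-77645 + X(24 - H(0))) = 1/(-77645 + (-8 + 2*(24 - (3 - 3*0² - 3/2*0*(8 + 0²))) + 4*(24 - (3 - 3*0² - 3/2*0*(8 + 0²)))²)) = 1/(-77645 + (-8 + 2*(24 - (3 - 3*0 - 3/2*0*(8 + 0))) + 4*(24 - (3 - 3*0 - 3/2*0*(8 + 0)))²)) = 1/(-77645 + (-8 + 2*(24 - (3 + 0 - 3/2*0*8)) + 4*(24 - (3 + 0 - 3/2*0*8))²)) = 1/(-77645 + (-8 + 2*(24 - (3 + 0 + 0)) + 4*(24 - (3 + 0 + 0))²)) = 1/(-77645 + (-8 + 2*(24 - 1*3) + 4*(24 - 1*3)²)) = 1/(-77645 + (-8 + 2*(24 - 3) + 4*(24 - 3)²)) = 1/(-77645 + (-8 + 2*21 + 4*21²)) = 1/(-77645 + (-8 + 42 + 4*441)) = 1/(-77645 + (-8 + 42 + 1764)) = 1/(-77645 + 1798) = 1/(-75847) = -1/75847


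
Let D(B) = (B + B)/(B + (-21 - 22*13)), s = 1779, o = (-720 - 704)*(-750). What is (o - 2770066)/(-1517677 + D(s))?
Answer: 1252720576/1117008493 ≈ 1.1215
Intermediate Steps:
o = 1068000 (o = -1424*(-750) = 1068000)
D(B) = 2*B/(-307 + B) (D(B) = (2*B)/(B + (-21 - 286)) = (2*B)/(B - 307) = (2*B)/(-307 + B) = 2*B/(-307 + B))
(o - 2770066)/(-1517677 + D(s)) = (1068000 - 2770066)/(-1517677 + 2*1779/(-307 + 1779)) = -1702066/(-1517677 + 2*1779/1472) = -1702066/(-1517677 + 2*1779*(1/1472)) = -1702066/(-1517677 + 1779/736) = -1702066/(-1117008493/736) = -1702066*(-736/1117008493) = 1252720576/1117008493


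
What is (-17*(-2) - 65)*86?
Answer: -2666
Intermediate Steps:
(-17*(-2) - 65)*86 = (34 - 65)*86 = -31*86 = -2666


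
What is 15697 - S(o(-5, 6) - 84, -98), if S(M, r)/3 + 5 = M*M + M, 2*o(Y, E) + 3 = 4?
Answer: -19817/4 ≈ -4954.3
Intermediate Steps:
o(Y, E) = ½ (o(Y, E) = -3/2 + (½)*4 = -3/2 + 2 = ½)
S(M, r) = -15 + 3*M + 3*M² (S(M, r) = -15 + 3*(M*M + M) = -15 + 3*(M² + M) = -15 + 3*(M + M²) = -15 + (3*M + 3*M²) = -15 + 3*M + 3*M²)
15697 - S(o(-5, 6) - 84, -98) = 15697 - (-15 + 3*(½ - 84) + 3*(½ - 84)²) = 15697 - (-15 + 3*(-167/2) + 3*(-167/2)²) = 15697 - (-15 - 501/2 + 3*(27889/4)) = 15697 - (-15 - 501/2 + 83667/4) = 15697 - 1*82605/4 = 15697 - 82605/4 = -19817/4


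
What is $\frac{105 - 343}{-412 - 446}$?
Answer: $\frac{119}{429} \approx 0.27739$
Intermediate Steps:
$\frac{105 - 343}{-412 - 446} = - \frac{238}{-858} = \left(-238\right) \left(- \frac{1}{858}\right) = \frac{119}{429}$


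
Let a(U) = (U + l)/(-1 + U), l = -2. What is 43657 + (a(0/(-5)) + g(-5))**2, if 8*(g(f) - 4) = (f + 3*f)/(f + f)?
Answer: 699137/16 ≈ 43696.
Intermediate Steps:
g(f) = 17/4 (g(f) = 4 + ((f + 3*f)/(f + f))/8 = 4 + ((4*f)/((2*f)))/8 = 4 + ((4*f)*(1/(2*f)))/8 = 4 + (1/8)*2 = 4 + 1/4 = 17/4)
a(U) = (-2 + U)/(-1 + U) (a(U) = (U - 2)/(-1 + U) = (-2 + U)/(-1 + U))
43657 + (a(0/(-5)) + g(-5))**2 = 43657 + ((-2 + 0/(-5))/(-1 + 0/(-5)) + 17/4)**2 = 43657 + ((-2 + 0*(-1/5))/(-1 + 0*(-1/5)) + 17/4)**2 = 43657 + ((-2 + 0)/(-1 + 0) + 17/4)**2 = 43657 + (-2/(-1) + 17/4)**2 = 43657 + (-1*(-2) + 17/4)**2 = 43657 + (2 + 17/4)**2 = 43657 + (25/4)**2 = 43657 + 625/16 = 699137/16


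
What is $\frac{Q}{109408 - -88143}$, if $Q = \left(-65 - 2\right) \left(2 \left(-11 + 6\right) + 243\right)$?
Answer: $- \frac{15611}{197551} \approx -0.079023$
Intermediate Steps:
$Q = -15611$ ($Q = \left(-65 - 2\right) \left(2 \left(-5\right) + 243\right) = - 67 \left(-10 + 243\right) = \left(-67\right) 233 = -15611$)
$\frac{Q}{109408 - -88143} = - \frac{15611}{109408 - -88143} = - \frac{15611}{109408 + 88143} = - \frac{15611}{197551}$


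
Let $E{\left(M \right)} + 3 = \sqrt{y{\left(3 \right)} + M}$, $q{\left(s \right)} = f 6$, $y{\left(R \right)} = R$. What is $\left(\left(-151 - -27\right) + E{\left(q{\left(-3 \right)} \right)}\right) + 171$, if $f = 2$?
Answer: $44 + \sqrt{15} \approx 47.873$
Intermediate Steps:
$q{\left(s \right)} = 12$ ($q{\left(s \right)} = 2 \cdot 6 = 12$)
$E{\left(M \right)} = -3 + \sqrt{3 + M}$
$\left(\left(-151 - -27\right) + E{\left(q{\left(-3 \right)} \right)}\right) + 171 = \left(\left(-151 - -27\right) - \left(3 - \sqrt{3 + 12}\right)\right) + 171 = \left(\left(-151 + 27\right) - \left(3 - \sqrt{15}\right)\right) + 171 = \left(-124 - \left(3 - \sqrt{15}\right)\right) + 171 = \left(-127 + \sqrt{15}\right) + 171 = 44 + \sqrt{15}$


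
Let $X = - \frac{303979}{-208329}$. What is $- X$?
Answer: $- \frac{303979}{208329} \approx -1.4591$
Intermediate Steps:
$X = \frac{303979}{208329}$ ($X = \left(-303979\right) \left(- \frac{1}{208329}\right) = \frac{303979}{208329} \approx 1.4591$)
$- X = \left(-1\right) \frac{303979}{208329} = - \frac{303979}{208329}$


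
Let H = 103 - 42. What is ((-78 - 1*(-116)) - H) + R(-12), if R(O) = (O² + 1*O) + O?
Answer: 97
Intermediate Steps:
H = 61
R(O) = O² + 2*O (R(O) = (O² + O) + O = (O + O²) + O = O² + 2*O)
((-78 - 1*(-116)) - H) + R(-12) = ((-78 - 1*(-116)) - 1*61) - 12*(2 - 12) = ((-78 + 116) - 61) - 12*(-10) = (38 - 61) + 120 = -23 + 120 = 97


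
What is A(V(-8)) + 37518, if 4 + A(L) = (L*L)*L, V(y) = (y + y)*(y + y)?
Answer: 16814730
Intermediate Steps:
V(y) = 4*y² (V(y) = (2*y)*(2*y) = 4*y²)
A(L) = -4 + L³ (A(L) = -4 + (L*L)*L = -4 + L²*L = -4 + L³)
A(V(-8)) + 37518 = (-4 + (4*(-8)²)³) + 37518 = (-4 + (4*64)³) + 37518 = (-4 + 256³) + 37518 = (-4 + 16777216) + 37518 = 16777212 + 37518 = 16814730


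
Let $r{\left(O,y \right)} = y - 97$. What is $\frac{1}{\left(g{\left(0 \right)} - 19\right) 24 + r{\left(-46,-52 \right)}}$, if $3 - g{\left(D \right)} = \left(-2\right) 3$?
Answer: $- \frac{1}{389} \approx -0.0025707$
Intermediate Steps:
$r{\left(O,y \right)} = -97 + y$
$g{\left(D \right)} = 9$ ($g{\left(D \right)} = 3 - \left(-2\right) 3 = 3 - -6 = 3 + 6 = 9$)
$\frac{1}{\left(g{\left(0 \right)} - 19\right) 24 + r{\left(-46,-52 \right)}} = \frac{1}{\left(9 - 19\right) 24 - 149} = \frac{1}{\left(-10\right) 24 - 149} = \frac{1}{-240 - 149} = \frac{1}{-389} = - \frac{1}{389}$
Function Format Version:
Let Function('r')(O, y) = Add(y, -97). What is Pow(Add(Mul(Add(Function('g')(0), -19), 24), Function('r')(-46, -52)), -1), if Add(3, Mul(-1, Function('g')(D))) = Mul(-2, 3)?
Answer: Rational(-1, 389) ≈ -0.0025707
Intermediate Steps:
Function('r')(O, y) = Add(-97, y)
Function('g')(D) = 9 (Function('g')(D) = Add(3, Mul(-1, Mul(-2, 3))) = Add(3, Mul(-1, -6)) = Add(3, 6) = 9)
Pow(Add(Mul(Add(Function('g')(0), -19), 24), Function('r')(-46, -52)), -1) = Pow(Add(Mul(Add(9, -19), 24), Add(-97, -52)), -1) = Pow(Add(Mul(-10, 24), -149), -1) = Pow(Add(-240, -149), -1) = Pow(-389, -1) = Rational(-1, 389)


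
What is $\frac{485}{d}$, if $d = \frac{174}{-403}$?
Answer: $- \frac{195455}{174} \approx -1123.3$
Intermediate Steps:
$d = - \frac{174}{403}$ ($d = 174 \left(- \frac{1}{403}\right) = - \frac{174}{403} \approx -0.43176$)
$\frac{485}{d} = \frac{485}{- \frac{174}{403}} = 485 \left(- \frac{403}{174}\right) = - \frac{195455}{174}$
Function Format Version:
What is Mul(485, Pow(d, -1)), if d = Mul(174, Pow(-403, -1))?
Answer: Rational(-195455, 174) ≈ -1123.3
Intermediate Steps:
d = Rational(-174, 403) (d = Mul(174, Rational(-1, 403)) = Rational(-174, 403) ≈ -0.43176)
Mul(485, Pow(d, -1)) = Mul(485, Pow(Rational(-174, 403), -1)) = Mul(485, Rational(-403, 174)) = Rational(-195455, 174)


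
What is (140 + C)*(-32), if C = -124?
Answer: -512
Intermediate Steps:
(140 + C)*(-32) = (140 - 124)*(-32) = 16*(-32) = -512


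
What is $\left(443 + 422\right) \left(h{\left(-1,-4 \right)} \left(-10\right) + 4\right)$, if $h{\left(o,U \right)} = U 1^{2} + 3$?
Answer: $12110$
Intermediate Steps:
$h{\left(o,U \right)} = 3 + U$ ($h{\left(o,U \right)} = U 1 + 3 = U + 3 = 3 + U$)
$\left(443 + 422\right) \left(h{\left(-1,-4 \right)} \left(-10\right) + 4\right) = \left(443 + 422\right) \left(\left(3 - 4\right) \left(-10\right) + 4\right) = 865 \left(\left(-1\right) \left(-10\right) + 4\right) = 865 \left(10 + 4\right) = 865 \cdot 14 = 12110$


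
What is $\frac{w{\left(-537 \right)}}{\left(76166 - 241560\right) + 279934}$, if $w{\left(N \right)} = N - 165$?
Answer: $- \frac{117}{19090} \approx -0.0061289$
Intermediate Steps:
$w{\left(N \right)} = -165 + N$ ($w{\left(N \right)} = N - 165 = -165 + N$)
$\frac{w{\left(-537 \right)}}{\left(76166 - 241560\right) + 279934} = \frac{-165 - 537}{\left(76166 - 241560\right) + 279934} = - \frac{702}{-165394 + 279934} = - \frac{702}{114540} = \left(-702\right) \frac{1}{114540} = - \frac{117}{19090}$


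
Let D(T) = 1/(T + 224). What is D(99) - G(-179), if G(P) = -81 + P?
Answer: 83981/323 ≈ 260.00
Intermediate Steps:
D(T) = 1/(224 + T)
D(99) - G(-179) = 1/(224 + 99) - (-81 - 179) = 1/323 - 1*(-260) = 1/323 + 260 = 83981/323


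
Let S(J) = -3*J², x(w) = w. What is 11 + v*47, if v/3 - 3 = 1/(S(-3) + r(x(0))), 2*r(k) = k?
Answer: 3859/9 ≈ 428.78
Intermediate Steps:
r(k) = k/2
v = 80/9 (v = 9 + 3/(-3*(-3)² + (½)*0) = 9 + 3/(-3*9 + 0) = 9 + 3/(-27 + 0) = 9 + 3/(-27) = 9 + 3*(-1/27) = 9 - ⅑ = 80/9 ≈ 8.8889)
11 + v*47 = 11 + (80/9)*47 = 11 + 3760/9 = 3859/9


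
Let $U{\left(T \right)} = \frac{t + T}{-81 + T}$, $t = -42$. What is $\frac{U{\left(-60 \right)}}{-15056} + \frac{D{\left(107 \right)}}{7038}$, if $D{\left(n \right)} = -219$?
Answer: $- \frac{12934225}{415026168} \approx -0.031165$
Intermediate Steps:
$U{\left(T \right)} = \frac{-42 + T}{-81 + T}$
$\frac{U{\left(-60 \right)}}{-15056} + \frac{D{\left(107 \right)}}{7038} = \frac{\frac{1}{-81 - 60} \left(-42 - 60\right)}{-15056} - \frac{219}{7038} = \frac{1}{-141} \left(-102\right) \left(- \frac{1}{15056}\right) - \frac{73}{2346} = \left(- \frac{1}{141}\right) \left(-102\right) \left(- \frac{1}{15056}\right) - \frac{73}{2346} = \frac{34}{47} \left(- \frac{1}{15056}\right) - \frac{73}{2346} = - \frac{17}{353816} - \frac{73}{2346} = - \frac{12934225}{415026168}$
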